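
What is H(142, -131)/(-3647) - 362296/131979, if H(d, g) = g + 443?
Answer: -1362470960/481327413 ≈ -2.8307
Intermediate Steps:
H(d, g) = 443 + g
H(142, -131)/(-3647) - 362296/131979 = (443 - 131)/(-3647) - 362296/131979 = 312*(-1/3647) - 362296*1/131979 = -312/3647 - 362296/131979 = -1362470960/481327413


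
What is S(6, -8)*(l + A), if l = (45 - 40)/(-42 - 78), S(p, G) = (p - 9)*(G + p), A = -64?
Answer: -1537/4 ≈ -384.25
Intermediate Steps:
S(p, G) = (-9 + p)*(G + p)
l = -1/24 (l = 5/(-120) = 5*(-1/120) = -1/24 ≈ -0.041667)
S(6, -8)*(l + A) = (6² - 9*(-8) - 9*6 - 8*6)*(-1/24 - 64) = (36 + 72 - 54 - 48)*(-1537/24) = 6*(-1537/24) = -1537/4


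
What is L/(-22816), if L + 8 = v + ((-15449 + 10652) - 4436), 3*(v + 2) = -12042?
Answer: 13257/22816 ≈ 0.58104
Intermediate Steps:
v = -4016 (v = -2 + (⅓)*(-12042) = -2 - 4014 = -4016)
L = -13257 (L = -8 + (-4016 + ((-15449 + 10652) - 4436)) = -8 + (-4016 + (-4797 - 4436)) = -8 + (-4016 - 9233) = -8 - 13249 = -13257)
L/(-22816) = -13257/(-22816) = -13257*(-1/22816) = 13257/22816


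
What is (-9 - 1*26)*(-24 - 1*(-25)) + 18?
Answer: -17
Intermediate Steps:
(-9 - 1*26)*(-24 - 1*(-25)) + 18 = (-9 - 26)*(-24 + 25) + 18 = -35*1 + 18 = -35 + 18 = -17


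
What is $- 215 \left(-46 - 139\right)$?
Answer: $39775$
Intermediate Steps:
$- 215 \left(-46 - 139\right) = \left(-215\right) \left(-185\right) = 39775$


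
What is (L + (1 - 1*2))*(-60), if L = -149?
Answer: 9000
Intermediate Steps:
(L + (1 - 1*2))*(-60) = (-149 + (1 - 1*2))*(-60) = (-149 + (1 - 2))*(-60) = (-149 - 1)*(-60) = -150*(-60) = 9000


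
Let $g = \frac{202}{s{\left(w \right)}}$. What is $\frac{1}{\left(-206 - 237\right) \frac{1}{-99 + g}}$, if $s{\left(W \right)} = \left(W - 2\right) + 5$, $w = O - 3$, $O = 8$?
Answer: $\frac{295}{1772} \approx 0.16648$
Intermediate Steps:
$w = 5$ ($w = 8 - 3 = 5$)
$s{\left(W \right)} = 3 + W$ ($s{\left(W \right)} = \left(-2 + W\right) + 5 = 3 + W$)
$g = \frac{101}{4}$ ($g = \frac{202}{3 + 5} = \frac{202}{8} = 202 \cdot \frac{1}{8} = \frac{101}{4} \approx 25.25$)
$\frac{1}{\left(-206 - 237\right) \frac{1}{-99 + g}} = \frac{1}{\left(-206 - 237\right) \frac{1}{-99 + \frac{101}{4}}} = \frac{1}{\left(-443\right) \frac{1}{- \frac{295}{4}}} = \frac{1}{\left(-443\right) \left(- \frac{4}{295}\right)} = \frac{1}{\frac{1772}{295}} = \frac{295}{1772}$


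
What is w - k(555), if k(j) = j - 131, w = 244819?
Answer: 244395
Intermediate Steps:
k(j) = -131 + j
w - k(555) = 244819 - (-131 + 555) = 244819 - 1*424 = 244819 - 424 = 244395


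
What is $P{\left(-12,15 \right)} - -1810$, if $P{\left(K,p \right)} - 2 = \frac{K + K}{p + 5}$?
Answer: $\frac{9054}{5} \approx 1810.8$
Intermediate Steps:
$P{\left(K,p \right)} = 2 + \frac{2 K}{5 + p}$ ($P{\left(K,p \right)} = 2 + \frac{K + K}{p + 5} = 2 + \frac{2 K}{5 + p}$)
$P{\left(-12,15 \right)} - -1810 = \frac{2 \left(5 - 12 + 15\right)}{5 + 15} - -1810 = 2 \cdot \frac{1}{20} \cdot 8 + 1810 = \frac{4}{5} + 1810 = \frac{9054}{5}$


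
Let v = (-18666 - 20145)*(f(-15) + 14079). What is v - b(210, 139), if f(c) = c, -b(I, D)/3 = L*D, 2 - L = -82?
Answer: -545802876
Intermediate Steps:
L = 84 (L = 2 - 1*(-82) = 2 + 82 = 84)
b(I, D) = -252*D
v = -545837904 (v = (-18666 - 20145)*(-15 + 14079) = -38811*14064 = -545837904)
v - b(210, 139) = -545837904 - (-252)*139 = -545837904 - 1*(-35028) = -545837904 + 35028 = -545802876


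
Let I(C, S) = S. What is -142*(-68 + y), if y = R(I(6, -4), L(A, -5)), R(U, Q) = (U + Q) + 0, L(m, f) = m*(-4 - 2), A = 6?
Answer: 15336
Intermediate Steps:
L(m, f) = -6*m (L(m, f) = m*(-6) = -6*m)
R(U, Q) = Q + U (R(U, Q) = (Q + U) + 0 = Q + U)
y = -40 (y = -6*6 - 4 = -36 - 4 = -40)
-142*(-68 + y) = -142*(-68 - 40) = -142*(-108) = 15336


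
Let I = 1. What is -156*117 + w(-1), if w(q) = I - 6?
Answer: -18257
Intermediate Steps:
w(q) = -5 (w(q) = 1 - 6 = -5)
-156*117 + w(-1) = -156*117 - 5 = -18252 - 5 = -18257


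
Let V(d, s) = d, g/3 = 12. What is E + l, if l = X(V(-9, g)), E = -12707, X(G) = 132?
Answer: -12575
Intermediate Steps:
g = 36 (g = 3*12 = 36)
l = 132
E + l = -12707 + 132 = -12575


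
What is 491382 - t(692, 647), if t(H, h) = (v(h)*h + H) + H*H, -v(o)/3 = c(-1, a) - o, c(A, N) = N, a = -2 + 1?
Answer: -1245942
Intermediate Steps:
a = -1
v(o) = 3 + 3*o (v(o) = -3*(-1 - o) = 3 + 3*o)
t(H, h) = H + H² + h*(3 + 3*h) (t(H, h) = ((3 + 3*h)*h + H) + H*H = (h*(3 + 3*h) + H) + H² = (H + h*(3 + 3*h)) + H² = H + H² + h*(3 + 3*h))
491382 - t(692, 647) = 491382 - (692 + 692² + 3*647*(1 + 647)) = 491382 - (692 + 478864 + 3*647*648) = 491382 - (692 + 478864 + 1257768) = 491382 - 1*1737324 = 491382 - 1737324 = -1245942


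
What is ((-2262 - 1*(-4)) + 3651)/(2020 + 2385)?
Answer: 1393/4405 ≈ 0.31623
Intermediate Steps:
((-2262 - 1*(-4)) + 3651)/(2020 + 2385) = ((-2262 + 4) + 3651)/4405 = (-2258 + 3651)*(1/4405) = 1393*(1/4405) = 1393/4405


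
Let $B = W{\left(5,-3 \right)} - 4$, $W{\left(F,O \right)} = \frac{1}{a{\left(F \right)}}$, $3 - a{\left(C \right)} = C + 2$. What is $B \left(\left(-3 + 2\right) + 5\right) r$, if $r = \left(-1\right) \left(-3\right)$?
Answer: $-51$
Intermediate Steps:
$a{\left(C \right)} = 1 - C$ ($a{\left(C \right)} = 3 - \left(C + 2\right) = 3 - \left(2 + C\right) = 1 - C$)
$W{\left(F,O \right)} = \frac{1}{1 - F}$
$r = 3$
$B = - \frac{17}{4}$ ($B = - \frac{1}{-1 + 5} - 4 = - \frac{1}{4} - 4 = - \frac{17}{4} \approx -4.25$)
$B \left(\left(-3 + 2\right) + 5\right) r = - \frac{17 \left(\left(-3 + 2\right) + 5\right)}{4} \cdot 3 = - \frac{17 \left(-1 + 5\right)}{4} \cdot 3 = \left(- \frac{17}{4}\right) 4 \cdot 3 = \left(-17\right) 3 = -51$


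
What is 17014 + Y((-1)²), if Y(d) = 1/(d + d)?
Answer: 34029/2 ≈ 17015.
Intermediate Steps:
Y(d) = 1/(2*d)
17014 + Y((-1)²) = 17014 + 1/(2*((-1)²)) = 17014 + (½)/1 = 17014 + (½)*1 = 17014 + ½ = 34029/2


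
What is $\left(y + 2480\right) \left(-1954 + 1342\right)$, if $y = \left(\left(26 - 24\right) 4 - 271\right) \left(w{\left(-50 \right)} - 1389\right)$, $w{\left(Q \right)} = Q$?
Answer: $-233133444$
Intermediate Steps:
$y = 378457$ ($y = \left(\left(26 - 24\right) 4 - 271\right) \left(-50 - 1389\right) = \left(2 \cdot 4 - 271\right) \left(-1439\right) = \left(8 - 271\right) \left(-1439\right) = \left(-263\right) \left(-1439\right) = 378457$)
$\left(y + 2480\right) \left(-1954 + 1342\right) = \left(378457 + 2480\right) \left(-1954 + 1342\right) = 380937 \left(-612\right) = -233133444$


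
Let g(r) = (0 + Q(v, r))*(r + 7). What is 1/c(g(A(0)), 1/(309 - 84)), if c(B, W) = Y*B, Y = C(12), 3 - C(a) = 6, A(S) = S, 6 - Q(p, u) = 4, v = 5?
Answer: -1/42 ≈ -0.023810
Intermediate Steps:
Q(p, u) = 2 (Q(p, u) = 6 - 1*4 = 6 - 4 = 2)
C(a) = -3 (C(a) = 3 - 1*6 = 3 - 6 = -3)
Y = -3
g(r) = 14 + 2*r (g(r) = (0 + 2)*(r + 7) = 2*(7 + r) = 14 + 2*r)
c(B, W) = -3*B
1/c(g(A(0)), 1/(309 - 84)) = 1/(-3*(14 + 2*0)) = 1/(-3*(14 + 0)) = 1/(-3*14) = 1/(-42) = -1/42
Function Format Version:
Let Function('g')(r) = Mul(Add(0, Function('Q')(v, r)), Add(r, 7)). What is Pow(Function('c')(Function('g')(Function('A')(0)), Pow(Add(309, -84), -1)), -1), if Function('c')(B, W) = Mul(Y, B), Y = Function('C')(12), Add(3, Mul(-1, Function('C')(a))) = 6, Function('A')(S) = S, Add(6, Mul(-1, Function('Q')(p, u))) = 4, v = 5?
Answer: Rational(-1, 42) ≈ -0.023810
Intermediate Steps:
Function('Q')(p, u) = 2 (Function('Q')(p, u) = Add(6, Mul(-1, 4)) = Add(6, -4) = 2)
Function('C')(a) = -3 (Function('C')(a) = Add(3, Mul(-1, 6)) = Add(3, -6) = -3)
Y = -3
Function('g')(r) = Add(14, Mul(2, r)) (Function('g')(r) = Mul(Add(0, 2), Add(r, 7)) = Mul(2, Add(7, r)) = Add(14, Mul(2, r)))
Function('c')(B, W) = Mul(-3, B)
Pow(Function('c')(Function('g')(Function('A')(0)), Pow(Add(309, -84), -1)), -1) = Pow(Mul(-3, Add(14, Mul(2, 0))), -1) = Pow(Mul(-3, Add(14, 0)), -1) = Pow(Mul(-3, 14), -1) = Pow(-42, -1) = Rational(-1, 42)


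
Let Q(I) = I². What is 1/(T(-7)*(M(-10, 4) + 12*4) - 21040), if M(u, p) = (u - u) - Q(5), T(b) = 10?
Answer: -1/20810 ≈ -4.8054e-5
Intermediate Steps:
M(u, p) = -25 (M(u, p) = (u - u) - 1*5² = 0 - 1*25 = 0 - 25 = -25)
1/(T(-7)*(M(-10, 4) + 12*4) - 21040) = 1/(10*(-25 + 12*4) - 21040) = 1/(10*(-25 + 48) - 21040) = 1/(10*23 - 21040) = 1/(230 - 21040) = 1/(-20810) = -1/20810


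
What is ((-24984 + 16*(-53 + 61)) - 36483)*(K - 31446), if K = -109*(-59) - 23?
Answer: 1535805882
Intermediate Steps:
K = 6408 (K = 6431 - 23 = 6408)
((-24984 + 16*(-53 + 61)) - 36483)*(K - 31446) = ((-24984 + 16*(-53 + 61)) - 36483)*(6408 - 31446) = ((-24984 + 16*8) - 36483)*(-25038) = ((-24984 + 128) - 36483)*(-25038) = (-24856 - 36483)*(-25038) = -61339*(-25038) = 1535805882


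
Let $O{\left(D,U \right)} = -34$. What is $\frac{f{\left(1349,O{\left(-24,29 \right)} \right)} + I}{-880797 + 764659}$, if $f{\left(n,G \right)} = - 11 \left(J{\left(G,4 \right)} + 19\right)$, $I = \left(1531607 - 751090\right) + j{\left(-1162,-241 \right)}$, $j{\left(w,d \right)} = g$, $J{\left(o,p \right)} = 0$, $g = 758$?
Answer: $- \frac{35503}{5279} \approx -6.7253$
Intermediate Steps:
$j{\left(w,d \right)} = 758$
$I = 781275$ ($I = \left(1531607 - 751090\right) + 758 = 780517 + 758 = 781275$)
$f{\left(n,G \right)} = -209$ ($f{\left(n,G \right)} = - 11 \left(0 + 19\right) = \left(-11\right) 19 = -209$)
$\frac{f{\left(1349,O{\left(-24,29 \right)} \right)} + I}{-880797 + 764659} = \frac{-209 + 781275}{-880797 + 764659} = \frac{781066}{-116138} = 781066 \left(- \frac{1}{116138}\right) = - \frac{35503}{5279}$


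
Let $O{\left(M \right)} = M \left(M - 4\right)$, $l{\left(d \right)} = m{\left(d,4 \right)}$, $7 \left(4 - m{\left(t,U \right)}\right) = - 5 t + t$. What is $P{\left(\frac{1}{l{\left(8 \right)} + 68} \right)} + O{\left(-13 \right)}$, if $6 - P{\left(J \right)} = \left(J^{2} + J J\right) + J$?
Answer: $\frac{32606171}{143648} \approx 226.99$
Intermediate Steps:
$m{\left(t,U \right)} = 4 + \frac{4 t}{7}$ ($m{\left(t,U \right)} = 4 - \frac{- 5 t + t}{7} = 4 - \frac{\left(-4\right) t}{7} = 4 + \frac{4 t}{7}$)
$l{\left(d \right)} = 4 + \frac{4 d}{7}$
$O{\left(M \right)} = M \left(-4 + M\right)$
$P{\left(J \right)} = 6 - J - 2 J^{2}$ ($P{\left(J \right)} = 6 - \left(\left(J^{2} + J J\right) + J\right) = 6 - \left(\left(J^{2} + J^{2}\right) + J\right) = 6 - \left(2 J^{2} + J\right) = 6 - \left(J + 2 J^{2}\right) = 6 - J - 2 J^{2}$)
$P{\left(\frac{1}{l{\left(8 \right)} + 68} \right)} + O{\left(-13 \right)} = \left(6 - \frac{1}{\left(4 + \frac{4}{7} \cdot 8\right) + 68} - 2 \left(\frac{1}{\left(4 + \frac{4}{7} \cdot 8\right) + 68}\right)^{2}\right) - 13 \left(-4 - 13\right) = \left(6 - \frac{1}{\left(4 + \frac{32}{7}\right) + 68} - 2 \left(\frac{1}{\left(4 + \frac{32}{7}\right) + 68}\right)^{2}\right) - -221 = \left(6 - \frac{1}{\frac{60}{7} + 68} - 2 \left(\frac{1}{\frac{60}{7} + 68}\right)^{2}\right) + 221 = \left(6 - \frac{1}{\frac{536}{7}} - 2 \left(\frac{1}{\frac{536}{7}}\right)^{2}\right) + 221 = \left(6 - \frac{7}{536} - 2 \left(\frac{7}{536}\right)^{2}\right) + 221 = \left(6 - \frac{7}{536} - \frac{49}{143648}\right) + 221 = \frac{859963}{143648} + 221 = \frac{32606171}{143648}$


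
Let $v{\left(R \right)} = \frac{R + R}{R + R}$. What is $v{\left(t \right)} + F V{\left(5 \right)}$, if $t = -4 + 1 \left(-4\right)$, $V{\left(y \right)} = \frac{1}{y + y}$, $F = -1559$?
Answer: $- \frac{1549}{10} \approx -154.9$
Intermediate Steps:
$V{\left(y \right)} = \frac{1}{2 y}$
$t = -8$ ($t = -4 - 4 = -8$)
$v{\left(R \right)} = 1$ ($v{\left(R \right)} = \frac{2 R}{2 R} = 2 R \frac{1}{2 R} = 1$)
$v{\left(t \right)} + F V{\left(5 \right)} = 1 - 1559 \frac{1}{2 \cdot 5} = 1 - 1559 \cdot \frac{1}{2} \cdot \frac{1}{5} = 1 - \frac{1559}{10} = - \frac{1549}{10}$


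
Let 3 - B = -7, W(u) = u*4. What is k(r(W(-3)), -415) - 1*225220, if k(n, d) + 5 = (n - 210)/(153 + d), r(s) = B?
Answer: -29504375/131 ≈ -2.2522e+5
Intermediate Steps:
W(u) = 4*u
B = 10 (B = 3 - 1*(-7) = 3 + 7 = 10)
r(s) = 10
k(n, d) = -5 + (-210 + n)/(153 + d) (k(n, d) = -5 + (n - 210)/(153 + d) = -5 + (-210 + n)/(153 + d))
k(r(W(-3)), -415) - 1*225220 = (-975 + 10 - 5*(-415))/(153 - 415) - 1*225220 = (-975 + 10 + 2075)/(-262) - 225220 = -1/262*1110 - 225220 = -555/131 - 225220 = -29504375/131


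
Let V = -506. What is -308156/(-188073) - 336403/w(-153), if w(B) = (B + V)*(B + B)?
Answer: -125270155/4213963638 ≈ -0.029727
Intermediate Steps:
w(B) = 2*B*(-506 + B) (w(B) = (B - 506)*(B + B) = (-506 + B)*(2*B) = 2*B*(-506 + B))
-308156/(-188073) - 336403/w(-153) = -308156/(-188073) - 336403*(-1/(306*(-506 - 153))) = -308156*(-1/188073) - 336403/(2*(-153)*(-659)) = 308156/188073 - 336403/201654 = -125270155/4213963638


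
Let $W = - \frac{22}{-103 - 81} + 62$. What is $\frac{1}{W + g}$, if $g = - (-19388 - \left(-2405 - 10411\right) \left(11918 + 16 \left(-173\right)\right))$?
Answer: $- \frac{92}{10786719389} \approx -8.529 \cdot 10^{-9}$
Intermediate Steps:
$W = \frac{5715}{92}$ ($W = - \frac{22}{-184} + 62 = \left(-22\right) \left(- \frac{1}{184}\right) + 62 = \frac{11}{92} + 62 = \frac{5715}{92} \approx 62.12$)
$g = -117247012$ ($g = - (-19388 - - 12816 \left(11918 - 2768\right)) = - (-19388 - \left(-12816\right) 9150) = - (-19388 - -117266400) = - (-19388 + 117266400) = \left(-1\right) 117247012 = -117247012$)
$\frac{1}{W + g} = \frac{1}{\frac{5715}{92} - 117247012} = \frac{1}{- \frac{10786719389}{92}} = - \frac{92}{10786719389}$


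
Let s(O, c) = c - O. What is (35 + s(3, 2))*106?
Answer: 3604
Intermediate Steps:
(35 + s(3, 2))*106 = (35 + (2 - 1*3))*106 = (35 + (2 - 3))*106 = (35 - 1)*106 = 34*106 = 3604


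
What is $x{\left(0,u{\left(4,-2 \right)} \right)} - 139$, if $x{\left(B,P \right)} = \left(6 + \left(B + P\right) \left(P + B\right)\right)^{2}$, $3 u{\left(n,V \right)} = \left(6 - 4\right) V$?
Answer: $- \frac{6359}{81} \approx -78.506$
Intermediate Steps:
$u{\left(n,V \right)} = \frac{2 V}{3}$ ($u{\left(n,V \right)} = \frac{\left(6 - 4\right) V}{3} = \frac{2 V}{3}$)
$x{\left(B,P \right)} = \left(6 + \left(B + P\right)^{2}\right)^{2}$ ($x{\left(B,P \right)} = \left(6 + \left(B + P\right) \left(B + P\right)\right)^{2} = \left(6 + \left(B + P\right)^{2}\right)^{2}$)
$x{\left(0,u{\left(4,-2 \right)} \right)} - 139 = \left(6 + \left(0 + \frac{2}{3} \left(-2\right)\right)^{2}\right)^{2} - 139 = \left(6 + \left(0 - \frac{4}{3}\right)^{2}\right)^{2} - 139 = \left(6 + \left(- \frac{4}{3}\right)^{2}\right)^{2} - 139 = \left(6 + \frac{16}{9}\right)^{2} - 139 = \left(\frac{70}{9}\right)^{2} - 139 = \frac{4900}{81} - 139 = - \frac{6359}{81}$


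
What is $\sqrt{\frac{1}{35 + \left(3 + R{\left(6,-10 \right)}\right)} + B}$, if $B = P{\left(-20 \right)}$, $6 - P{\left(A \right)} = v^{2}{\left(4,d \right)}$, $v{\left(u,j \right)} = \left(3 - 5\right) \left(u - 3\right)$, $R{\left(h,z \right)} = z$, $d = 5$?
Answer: $\frac{\sqrt{399}}{14} \approx 1.4268$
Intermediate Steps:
$v{\left(u,j \right)} = 6 - 2 u$ ($v{\left(u,j \right)} = - 2 \left(-3 + u\right) = 6 - 2 u$)
$P{\left(A \right)} = 2$ ($P{\left(A \right)} = 6 - \left(6 - 8\right)^{2} = 6 - \left(-2\right)^{2} = 6 - 4 = 2$)
$B = 2$
$\sqrt{\frac{1}{35 + \left(3 + R{\left(6,-10 \right)}\right)} + B} = \sqrt{\frac{1}{35 + \left(3 - 10\right)} + 2} = \sqrt{\frac{1}{35 - 7} + 2} = \sqrt{\frac{1}{28} + 2} = \sqrt{\frac{57}{28}} = \frac{\sqrt{399}}{14}$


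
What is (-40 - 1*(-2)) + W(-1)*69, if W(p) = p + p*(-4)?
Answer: 169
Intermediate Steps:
W(p) = -3*p (W(p) = p - 4*p = -3*p)
(-40 - 1*(-2)) + W(-1)*69 = (-40 - 1*(-2)) - 3*(-1)*69 = (-40 + 2) + 3*69 = -38 + 207 = 169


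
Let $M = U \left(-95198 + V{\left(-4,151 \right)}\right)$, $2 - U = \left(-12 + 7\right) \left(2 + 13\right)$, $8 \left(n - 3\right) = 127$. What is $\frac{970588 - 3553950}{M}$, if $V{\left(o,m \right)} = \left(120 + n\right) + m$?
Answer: $\frac{20666896}{58463405} \approx 0.3535$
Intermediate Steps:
$n = \frac{151}{8}$ ($n = 3 + \frac{1}{8} \cdot 127 = 3 + \frac{127}{8} = \frac{151}{8} \approx 18.875$)
$V{\left(o,m \right)} = \frac{1111}{8} + m$ ($V{\left(o,m \right)} = \left(120 + \frac{151}{8}\right) + m = \frac{1111}{8} + m$)
$U = 77$ ($U = 2 - \left(-12 + 7\right) \left(2 + 13\right) = 2 - \left(-5\right) 15 = 2 - -75 = 2 + 75 = 77$)
$M = - \frac{58463405}{8}$ ($M = 77 \left(-95198 + \left(\frac{1111}{8} + 151\right)\right) = 77 \left(-95198 + \frac{2319}{8}\right) = 77 \left(- \frac{759265}{8}\right) = - \frac{58463405}{8} \approx -7.3079 \cdot 10^{6}$)
$\frac{970588 - 3553950}{M} = \frac{970588 - 3553950}{- \frac{58463405}{8}} = \left(-2583362\right) \left(- \frac{8}{58463405}\right) = \frac{20666896}{58463405}$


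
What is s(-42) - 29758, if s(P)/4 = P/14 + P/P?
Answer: -29766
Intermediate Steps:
s(P) = 4 + 2*P/7 (s(P) = 4*(P/14 + P/P) = 4*(P*(1/14) + 1) = 4*(P/14 + 1) = 4*(1 + P/14) = 4 + 2*P/7)
s(-42) - 29758 = (4 + (2/7)*(-42)) - 29758 = (4 - 12) - 29758 = -8 - 29758 = -29766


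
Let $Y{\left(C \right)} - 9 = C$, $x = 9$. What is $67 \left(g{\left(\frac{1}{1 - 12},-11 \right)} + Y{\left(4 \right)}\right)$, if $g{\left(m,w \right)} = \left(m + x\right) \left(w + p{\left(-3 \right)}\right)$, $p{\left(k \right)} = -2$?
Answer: $- \frac{75777}{11} \approx -6888.8$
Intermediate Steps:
$Y{\left(C \right)} = 9 + C$
$g{\left(m,w \right)} = \left(-2 + w\right) \left(9 + m\right)$ ($g{\left(m,w \right)} = \left(m + 9\right) \left(w - 2\right) = \left(9 + m\right) \left(-2 + w\right) = \left(-2 + w\right) \left(9 + m\right)$)
$67 \left(g{\left(\frac{1}{1 - 12},-11 \right)} + Y{\left(4 \right)}\right) = 67 \left(\left(-18 - \frac{2}{1 - 12} + 9 \left(-11\right) + \frac{1}{1 - 12} \left(-11\right)\right) + \left(9 + 4\right)\right) = 67 \left(\left(-18 - \frac{2}{-11} - 99 + \frac{1}{-11} \left(-11\right)\right) + 13\right) = 67 \left(\left(-18 - - \frac{2}{11} - 99 - -1\right) + 13\right) = 67 \left(\left(-18 + \frac{2}{11} - 99 + 1\right) + 13\right) = 67 \left(- \frac{1274}{11} + 13\right) = 67 \left(- \frac{1131}{11}\right) = - \frac{75777}{11}$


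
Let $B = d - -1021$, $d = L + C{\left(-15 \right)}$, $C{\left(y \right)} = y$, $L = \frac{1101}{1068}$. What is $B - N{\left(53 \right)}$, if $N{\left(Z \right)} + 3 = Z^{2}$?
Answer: $- \frac{640433}{356} \approx -1799.0$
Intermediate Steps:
$L = \frac{367}{356}$ ($L = 1101 \cdot \frac{1}{1068} = \frac{367}{356} \approx 1.0309$)
$d = - \frac{4973}{356}$ ($d = \frac{367}{356} - 15 = - \frac{4973}{356} \approx -13.969$)
$B = \frac{358503}{356}$ ($B = - \frac{4973}{356} - -1021 = - \frac{4973}{356} + 1021 = \frac{358503}{356} \approx 1007.0$)
$N{\left(Z \right)} = -3 + Z^{2}$
$B - N{\left(53 \right)} = \frac{358503}{356} - \left(-3 + 53^{2}\right) = \frac{358503}{356} - \left(-3 + 2809\right) = \frac{358503}{356} - 2806 = - \frac{640433}{356}$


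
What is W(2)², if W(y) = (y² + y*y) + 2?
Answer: 100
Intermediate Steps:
W(y) = 2 + 2*y² (W(y) = (y² + y²) + 2 = 2*y² + 2 = 2 + 2*y²)
W(2)² = (2 + 2*2²)² = (2 + 2*4)² = (2 + 8)² = 10² = 100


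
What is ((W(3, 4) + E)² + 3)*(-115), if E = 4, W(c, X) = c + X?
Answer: -14260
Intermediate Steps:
W(c, X) = X + c
((W(3, 4) + E)² + 3)*(-115) = (((4 + 3) + 4)² + 3)*(-115) = ((7 + 4)² + 3)*(-115) = (11² + 3)*(-115) = (121 + 3)*(-115) = 124*(-115) = -14260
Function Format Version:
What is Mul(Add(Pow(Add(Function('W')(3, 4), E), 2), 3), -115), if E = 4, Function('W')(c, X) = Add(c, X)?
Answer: -14260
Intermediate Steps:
Function('W')(c, X) = Add(X, c)
Mul(Add(Pow(Add(Function('W')(3, 4), E), 2), 3), -115) = Mul(Add(Pow(Add(Add(4, 3), 4), 2), 3), -115) = Mul(Add(Pow(Add(7, 4), 2), 3), -115) = Mul(Add(Pow(11, 2), 3), -115) = Mul(Add(121, 3), -115) = Mul(124, -115) = -14260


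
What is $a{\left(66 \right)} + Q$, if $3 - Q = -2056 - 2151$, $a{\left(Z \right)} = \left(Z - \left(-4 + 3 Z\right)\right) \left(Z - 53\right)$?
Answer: $2546$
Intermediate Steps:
$a{\left(Z \right)} = \left(-53 + Z\right) \left(4 - 2 Z\right)$ ($a{\left(Z \right)} = \left(Z - \left(-4 + 3 Z\right)\right) \left(-53 + Z\right) = \left(4 - 2 Z\right) \left(-53 + Z\right) = \left(-53 + Z\right) \left(4 - 2 Z\right)$)
$Q = 4210$ ($Q = 3 - \left(-2056 - 2151\right) = 3 - -4207 = 3 + 4207 = 4210$)
$a{\left(66 \right)} + Q = \left(-212 - 2 \cdot 66^{2} + 110 \cdot 66\right) + 4210 = \left(-212 - 8712 + 7260\right) + 4210 = -1664 + 4210 = 2546$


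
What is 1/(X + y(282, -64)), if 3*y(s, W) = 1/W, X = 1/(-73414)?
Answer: -7047744/36803 ≈ -191.50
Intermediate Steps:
X = -1/73414 ≈ -1.3621e-5
y(s, W) = 1/(3*W)
1/(X + y(282, -64)) = 1/(-1/73414 + (⅓)/(-64)) = 1/(-1/73414 + (⅓)*(-1/64)) = 1/(-1/73414 - 1/192) = 1/(-36803/7047744) = -7047744/36803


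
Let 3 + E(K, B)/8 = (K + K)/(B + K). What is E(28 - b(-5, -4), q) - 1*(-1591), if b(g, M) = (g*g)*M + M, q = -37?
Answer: 150977/95 ≈ 1589.2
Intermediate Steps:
b(g, M) = M + M*g² (b(g, M) = g²*M + M = M*g² + M = M + M*g²)
E(K, B) = -24 + 16*K/(B + K) (E(K, B) = -24 + 8*((K + K)/(B + K)) = -24 + 8*((2*K)/(B + K)) = -24 + 8*(2*K/(B + K)) = -24 + 16*K/(B + K))
E(28 - b(-5, -4), q) - 1*(-1591) = 8*(-(28 - (-4)*(1 + (-5)²)) - 3*(-37))/(-37 + (28 - (-4)*(1 + (-5)²))) - 1*(-1591) = 8*(-(28 - (-4)*(1 + 25)) + 111)/(-37 + (28 - (-4)*(1 + 25))) + 1591 = 8*(-(28 - (-4)*26) + 111)/(-37 + (28 - (-4)*26)) + 1591 = 8*(-(28 - 1*(-104)) + 111)/(-37 + (28 - 1*(-104))) + 1591 = 8*(-(28 + 104) + 111)/(-37 + (28 + 104)) + 1591 = 8*(-1*132 + 111)/(-37 + 132) + 1591 = 8*(-132 + 111)/95 + 1591 = 8*(1/95)*(-21) + 1591 = -168/95 + 1591 = 150977/95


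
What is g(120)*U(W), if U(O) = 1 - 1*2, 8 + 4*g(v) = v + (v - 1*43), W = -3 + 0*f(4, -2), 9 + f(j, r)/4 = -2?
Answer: -189/4 ≈ -47.250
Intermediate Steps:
f(j, r) = -44 (f(j, r) = -36 + 4*(-2) = -36 - 8 = -44)
W = -3 (W = -3 + 0*(-44) = -3 + 0 = -3)
g(v) = -51/4 + v/2 (g(v) = -2 + (v + (v - 1*43))/4 = -2 + (v + (v - 43))/4 = -2 + (v + (-43 + v))/4 = -2 + (-43 + 2*v)/4 = -2 + (-43/4 + v/2) = -51/4 + v/2)
U(O) = -1 (U(O) = 1 - 2 = -1)
g(120)*U(W) = (-51/4 + (½)*120)*(-1) = (-51/4 + 60)*(-1) = (189/4)*(-1) = -189/4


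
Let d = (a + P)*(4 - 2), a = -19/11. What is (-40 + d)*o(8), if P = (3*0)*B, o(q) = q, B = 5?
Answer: -3824/11 ≈ -347.64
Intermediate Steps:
a = -19/11 (a = -19*1/11 = -19/11 ≈ -1.7273)
P = 0 (P = (3*0)*5 = 0*5 = 0)
d = -38/11 (d = (-19/11 + 0)*(4 - 2) = -19/11*2 = -38/11 ≈ -3.4545)
(-40 + d)*o(8) = (-40 - 38/11)*8 = -478/11*8 = -3824/11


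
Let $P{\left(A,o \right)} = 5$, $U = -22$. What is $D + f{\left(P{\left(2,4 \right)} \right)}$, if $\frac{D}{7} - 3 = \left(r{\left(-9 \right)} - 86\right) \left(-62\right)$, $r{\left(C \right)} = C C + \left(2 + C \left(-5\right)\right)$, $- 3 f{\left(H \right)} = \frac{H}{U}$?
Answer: $- \frac{1201657}{66} \approx -18207.0$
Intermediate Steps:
$f{\left(H \right)} = \frac{H}{66}$ ($f{\left(H \right)} = - \frac{H \frac{1}{-22}}{3} = - \frac{H \left(- \frac{1}{22}\right)}{3} = - \frac{\left(- \frac{1}{22}\right) H}{3} = \frac{H}{66}$)
$r{\left(C \right)} = 2 + C^{2} - 5 C$ ($r{\left(C \right)} = C^{2} - \left(-2 + 5 C\right) = 2 + C^{2} - 5 C$)
$D = -18207$ ($D = 21 + 7 \left(\left(2 + \left(-9\right)^{2} - -45\right) - 86\right) \left(-62\right) = 21 + 7 \left(\left(2 + 81 + 45\right) - 86\right) \left(-62\right) = 21 + 7 \left(128 - 86\right) \left(-62\right) = 21 + 7 \cdot 42 \left(-62\right) = 21 + 7 \left(-2604\right) = 21 - 18228 = -18207$)
$D + f{\left(P{\left(2,4 \right)} \right)} = -18207 + \frac{1}{66} \cdot 5 = -18207 + \frac{5}{66} = - \frac{1201657}{66}$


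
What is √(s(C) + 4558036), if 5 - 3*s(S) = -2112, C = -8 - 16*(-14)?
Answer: 5*√1641147/3 ≈ 2135.1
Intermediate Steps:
C = 216 (C = -8 + 224 = 216)
s(S) = 2117/3 (s(S) = 5/3 - ⅓*(-2112) = 5/3 + 704 = 2117/3)
√(s(C) + 4558036) = √(2117/3 + 4558036) = √(13676225/3) = 5*√1641147/3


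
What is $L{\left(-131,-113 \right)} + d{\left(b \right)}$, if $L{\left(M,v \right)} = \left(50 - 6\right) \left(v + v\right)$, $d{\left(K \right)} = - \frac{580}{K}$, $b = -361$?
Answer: $- \frac{3589204}{361} \approx -9942.4$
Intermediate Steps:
$L{\left(M,v \right)} = 88 v$ ($L{\left(M,v \right)} = 44 \cdot 2 v = 88 v$)
$L{\left(-131,-113 \right)} + d{\left(b \right)} = 88 \left(-113\right) - \frac{580}{-361} = -9944 - - \frac{580}{361} = -9944 + \frac{580}{361} = - \frac{3589204}{361}$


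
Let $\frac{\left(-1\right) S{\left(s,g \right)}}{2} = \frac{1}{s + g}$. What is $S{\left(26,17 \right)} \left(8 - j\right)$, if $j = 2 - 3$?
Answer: $- \frac{18}{43} \approx -0.4186$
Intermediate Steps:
$j = -1$
$S{\left(s,g \right)} = - \frac{2}{g + s}$ ($S{\left(s,g \right)} = - \frac{2}{s + g} = - \frac{2}{g + s}$)
$S{\left(26,17 \right)} \left(8 - j\right) = - \frac{2}{17 + 26} \left(8 - -1\right) = - \frac{2}{43} \left(8 + 1\right) = \left(-2\right) \frac{1}{43} \cdot 9 = \left(- \frac{2}{43}\right) 9 = - \frac{18}{43}$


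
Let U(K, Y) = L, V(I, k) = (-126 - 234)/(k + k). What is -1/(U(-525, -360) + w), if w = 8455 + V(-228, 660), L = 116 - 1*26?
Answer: -11/93992 ≈ -0.00011703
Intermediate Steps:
V(I, k) = -180/k (V(I, k) = -360*1/(2*k) = -180/k)
L = 90 (L = 116 - 26 = 90)
w = 93002/11 (w = 8455 - 180/660 = 8455 - 180*1/660 = 8455 - 3/11 = 93002/11 ≈ 8454.7)
U(K, Y) = 90
-1/(U(-525, -360) + w) = -1/(90 + 93002/11) = -1/93992/11 = -1*11/93992 = -11/93992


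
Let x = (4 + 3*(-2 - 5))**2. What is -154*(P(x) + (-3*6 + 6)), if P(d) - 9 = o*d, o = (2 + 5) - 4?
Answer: -133056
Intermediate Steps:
x = 289 (x = (4 + 3*(-7))**2 = (4 - 21)**2 = (-17)**2 = 289)
o = 3 (o = 7 - 4 = 3)
P(d) = 9 + 3*d
-154*(P(x) + (-3*6 + 6)) = -154*((9 + 3*289) + (-3*6 + 6)) = -154*((9 + 867) + (-18 + 6)) = -154*(876 - 12) = -154*864 = -133056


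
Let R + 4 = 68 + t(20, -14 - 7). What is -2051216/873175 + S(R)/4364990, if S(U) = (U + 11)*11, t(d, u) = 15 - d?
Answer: -127898071187/54448573475 ≈ -2.3490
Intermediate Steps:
R = 59 (R = -4 + (68 + (15 - 1*20)) = -4 + (68 + (15 - 20)) = -4 + (68 - 5) = -4 + 63 = 59)
S(U) = 121 + 11*U (S(U) = (11 + U)*11 = 121 + 11*U)
-2051216/873175 + S(R)/4364990 = -2051216/873175 + (121 + 11*59)/4364990 = -2051216*1/873175 + (121 + 649)*(1/4364990) = -2051216/873175 + 770*(1/4364990) = -2051216/873175 + 11/62357 = -127898071187/54448573475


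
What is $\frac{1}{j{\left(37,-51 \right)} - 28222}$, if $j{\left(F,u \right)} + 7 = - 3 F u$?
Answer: $- \frac{1}{22568} \approx -4.4311 \cdot 10^{-5}$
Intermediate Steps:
$j{\left(F,u \right)} = -7 - 3 F u$ ($j{\left(F,u \right)} = -7 + - 3 F u = -7 - 3 F u$)
$\frac{1}{j{\left(37,-51 \right)} - 28222} = \frac{1}{\left(-7 - 111 \left(-51\right)\right) - 28222} = \frac{1}{\left(-7 + 5661\right) - 28222} = \frac{1}{5654 - 28222} = \frac{1}{-22568} = - \frac{1}{22568}$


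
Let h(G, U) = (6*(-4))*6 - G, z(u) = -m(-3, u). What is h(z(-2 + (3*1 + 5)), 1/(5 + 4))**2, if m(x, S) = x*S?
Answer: 26244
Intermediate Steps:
m(x, S) = S*x
z(u) = 3*u (z(u) = -u*(-3) = -(-3)*u = 3*u)
h(G, U) = -144 - G (h(G, U) = -24*6 - G = -144 - G)
h(z(-2 + (3*1 + 5)), 1/(5 + 4))**2 = (-144 - 3*(-2 + (3*1 + 5)))**2 = (-144 - 3*(-2 + (3 + 5)))**2 = (-144 - 3*(-2 + 8))**2 = (-144 - 3*6)**2 = (-144 - 1*18)**2 = (-144 - 18)**2 = (-162)**2 = 26244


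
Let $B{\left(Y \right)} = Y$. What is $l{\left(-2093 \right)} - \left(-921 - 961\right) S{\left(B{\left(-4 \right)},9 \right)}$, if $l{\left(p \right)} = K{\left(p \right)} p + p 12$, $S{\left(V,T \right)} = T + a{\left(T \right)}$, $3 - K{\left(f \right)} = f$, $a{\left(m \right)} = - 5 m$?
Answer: $-4479796$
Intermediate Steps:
$K{\left(f \right)} = 3 - f$
$S{\left(V,T \right)} = - 4 T$ ($S{\left(V,T \right)} = T - 5 T = - 4 T$)
$l{\left(p \right)} = 12 p + p \left(3 - p\right)$ ($l{\left(p \right)} = \left(3 - p\right) p + p 12 = p \left(3 - p\right) + 12 p = 12 p + p \left(3 - p\right)$)
$l{\left(-2093 \right)} - \left(-921 - 961\right) S{\left(B{\left(-4 \right)},9 \right)} = - 2093 \left(15 - -2093\right) - \left(-921 - 961\right) \left(\left(-4\right) 9\right) = - 2093 \left(15 + 2093\right) - \left(-1882\right) \left(-36\right) = \left(-2093\right) 2108 - 67752 = -4412044 - 67752 = -4479796$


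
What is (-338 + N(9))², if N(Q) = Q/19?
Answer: 41126569/361 ≈ 1.1392e+5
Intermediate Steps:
N(Q) = Q/19 (N(Q) = Q*(1/19) = Q/19)
(-338 + N(9))² = (-338 + (1/19)*9)² = (-338 + 9/19)² = (-6413/19)² = 41126569/361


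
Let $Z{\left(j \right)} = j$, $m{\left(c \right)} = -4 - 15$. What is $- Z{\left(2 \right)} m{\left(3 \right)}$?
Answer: $38$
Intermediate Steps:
$m{\left(c \right)} = -19$
$- Z{\left(2 \right)} m{\left(3 \right)} = \left(-1\right) 2 \left(-19\right) = \left(-2\right) \left(-19\right) = 38$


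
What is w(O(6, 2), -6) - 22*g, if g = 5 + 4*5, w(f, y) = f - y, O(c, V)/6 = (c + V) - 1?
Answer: -502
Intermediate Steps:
O(c, V) = -6 + 6*V + 6*c (O(c, V) = 6*((c + V) - 1) = 6*((V + c) - 1) = 6*(-1 + V + c) = -6 + 6*V + 6*c)
g = 25 (g = 5 + 20 = 25)
w(O(6, 2), -6) - 22*g = ((-6 + 6*2 + 6*6) - 1*(-6)) - 22*25 = ((-6 + 12 + 36) + 6) - 550 = (42 + 6) - 550 = 48 - 550 = -502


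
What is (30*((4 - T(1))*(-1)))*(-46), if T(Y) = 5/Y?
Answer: -1380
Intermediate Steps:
(30*((4 - T(1))*(-1)))*(-46) = (30*((4 - 5/1)*(-1)))*(-46) = (30*((4 - 5)*(-1)))*(-46) = (30*(-1*(-1)))*(-46) = (30*1)*(-46) = 30*(-46) = -1380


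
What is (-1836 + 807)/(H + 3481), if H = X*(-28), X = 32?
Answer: -1029/2585 ≈ -0.39807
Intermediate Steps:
H = -896 (H = 32*(-28) = -896)
(-1836 + 807)/(H + 3481) = (-1836 + 807)/(-896 + 3481) = -1029/2585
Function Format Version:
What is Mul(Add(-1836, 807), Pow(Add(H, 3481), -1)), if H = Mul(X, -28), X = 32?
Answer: Rational(-1029, 2585) ≈ -0.39807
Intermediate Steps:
H = -896 (H = Mul(32, -28) = -896)
Mul(Add(-1836, 807), Pow(Add(H, 3481), -1)) = Mul(Add(-1836, 807), Pow(Add(-896, 3481), -1)) = Mul(-1029, Pow(2585, -1)) = Mul(-1029, Rational(1, 2585)) = Rational(-1029, 2585)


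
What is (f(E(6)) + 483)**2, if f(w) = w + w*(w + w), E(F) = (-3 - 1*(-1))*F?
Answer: 576081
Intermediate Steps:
E(F) = -2*F (E(F) = (-3 + 1)*F = -2*F)
f(w) = w + 2*w**2 (f(w) = w + w*(2*w) = w + 2*w**2)
(f(E(6)) + 483)**2 = ((-2*6)*(1 + 2*(-2*6)) + 483)**2 = (-12*(1 + 2*(-12)) + 483)**2 = (-12*(1 - 24) + 483)**2 = (-12*(-23) + 483)**2 = (276 + 483)**2 = 759**2 = 576081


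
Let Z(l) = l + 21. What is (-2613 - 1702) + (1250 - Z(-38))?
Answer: -3048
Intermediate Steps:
Z(l) = 21 + l
(-2613 - 1702) + (1250 - Z(-38)) = (-2613 - 1702) + (1250 - (21 - 38)) = -4315 + (1250 - 1*(-17)) = -4315 + (1250 + 17) = -4315 + 1267 = -3048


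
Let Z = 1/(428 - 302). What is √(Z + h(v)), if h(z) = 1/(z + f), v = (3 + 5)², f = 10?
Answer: 5*√518/777 ≈ 0.14646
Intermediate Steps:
Z = 1/126 ≈ 0.0079365
v = 64 (v = 8² = 64)
h(z) = 1/(10 + z) (h(z) = 1/(z + 10) = 1/(10 + z))
√(Z + h(v)) = √(1/126 + 1/(10 + 64)) = √(1/126 + 1/74) = √(50/2331) = 5*√518/777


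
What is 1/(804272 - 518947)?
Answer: 1/285325 ≈ 3.5048e-6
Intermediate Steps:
1/(804272 - 518947) = 1/285325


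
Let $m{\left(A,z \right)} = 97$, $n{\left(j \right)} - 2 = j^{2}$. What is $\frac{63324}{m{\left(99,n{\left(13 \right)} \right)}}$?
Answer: $\frac{63324}{97} \approx 652.82$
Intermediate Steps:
$n{\left(j \right)} = 2 + j^{2}$
$\frac{63324}{m{\left(99,n{\left(13 \right)} \right)}} = \frac{63324}{97}$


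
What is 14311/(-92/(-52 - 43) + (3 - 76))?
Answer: -1359545/6843 ≈ -198.68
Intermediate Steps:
14311/(-92/(-52 - 43) + (3 - 76)) = 14311/(-92/(-95) - 73) = 14311/(-1/95*(-92) - 73) = 14311/(92/95 - 73) = 14311/(-6843/95) = 14311*(-95/6843) = -1359545/6843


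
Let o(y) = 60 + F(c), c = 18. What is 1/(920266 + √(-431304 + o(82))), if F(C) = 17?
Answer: 920266/846889941983 - I*√431227/846889941983 ≈ 1.0866e-6 - 7.754e-10*I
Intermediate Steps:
o(y) = 77 (o(y) = 60 + 17 = 77)
1/(920266 + √(-431304 + o(82))) = 1/(920266 + √(-431304 + 77)) = 1/(920266 + √(-431227)) = 1/(920266 + I*√431227)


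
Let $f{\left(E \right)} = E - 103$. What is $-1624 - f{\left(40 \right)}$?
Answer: $-1561$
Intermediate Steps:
$f{\left(E \right)} = -103 + E$ ($f{\left(E \right)} = E - 103 = -103 + E$)
$-1624 - f{\left(40 \right)} = -1624 - \left(-103 + 40\right) = -1624 - -63 = -1624 + 63 = -1561$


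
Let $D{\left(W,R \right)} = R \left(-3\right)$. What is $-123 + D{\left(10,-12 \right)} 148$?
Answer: $5205$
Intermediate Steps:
$D{\left(W,R \right)} = - 3 R$
$-123 + D{\left(10,-12 \right)} 148 = -123 + \left(-3\right) \left(-12\right) 148 = -123 + 36 \cdot 148 = -123 + 5328 = 5205$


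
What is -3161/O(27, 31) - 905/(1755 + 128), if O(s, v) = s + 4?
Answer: -5980218/58373 ≈ -102.45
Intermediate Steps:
O(s, v) = 4 + s
-3161/O(27, 31) - 905/(1755 + 128) = -3161/(4 + 27) - 905/(1755 + 128) = -3161/31 - 905/1883 = -5980218/58373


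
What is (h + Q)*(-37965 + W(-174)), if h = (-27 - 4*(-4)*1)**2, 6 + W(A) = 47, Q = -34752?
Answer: 1313346044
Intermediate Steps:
W(A) = 41 (W(A) = -6 + 47 = 41)
h = 121 (h = (-27 + 16*1)**2 = (-27 + 16)**2 = (-11)**2 = 121)
(h + Q)*(-37965 + W(-174)) = (121 - 34752)*(-37965 + 41) = -34631*(-37924) = 1313346044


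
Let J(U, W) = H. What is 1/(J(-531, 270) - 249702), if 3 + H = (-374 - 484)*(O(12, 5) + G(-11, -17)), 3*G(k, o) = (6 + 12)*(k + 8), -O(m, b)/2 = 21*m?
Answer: 1/198171 ≈ 5.0461e-6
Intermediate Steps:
O(m, b) = -42*m
G(k, o) = 48 + 6*k (G(k, o) = ((6 + 12)*(k + 8))/3 = (18*(8 + k))/3 = (144 + 18*k)/3 = 48 + 6*k)
H = 447873 (H = -3 + (-374 - 484)*(-42*12 + (48 + 6*(-11))) = -3 - 858*(-504 + (48 - 66)) = -3 - 858*(-504 - 18) = -3 - 858*(-522) = -3 + 447876 = 447873)
J(U, W) = 447873
1/(J(-531, 270) - 249702) = 1/(447873 - 249702) = 1/198171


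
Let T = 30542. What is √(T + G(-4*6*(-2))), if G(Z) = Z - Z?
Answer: √30542 ≈ 174.76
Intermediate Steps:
G(Z) = 0
√(T + G(-4*6*(-2))) = √(30542 + 0) = √30542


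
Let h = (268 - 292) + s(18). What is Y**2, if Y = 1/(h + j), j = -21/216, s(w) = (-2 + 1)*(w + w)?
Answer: 5184/18722929 ≈ 0.00027688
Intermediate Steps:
s(w) = -2*w
j = -7/72 (j = -21*1/216 = -7/72 ≈ -0.097222)
h = -60 (h = (268 - 292) - 2*18 = -24 - 36 = -60)
Y = -72/4327 (Y = 1/(-60 - 7/72) = 1/(-4327/72) = -72/4327 ≈ -0.016640)
Y**2 = (-72/4327)**2 = 5184/18722929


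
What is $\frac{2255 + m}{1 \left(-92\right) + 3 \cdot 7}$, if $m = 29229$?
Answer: $- \frac{31484}{71} \approx -443.44$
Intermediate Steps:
$\frac{2255 + m}{1 \left(-92\right) + 3 \cdot 7} = \frac{2255 + 29229}{1 \left(-92\right) + 3 \cdot 7} = \frac{31484}{-92 + 21} = \frac{31484}{-71} = 31484 \left(- \frac{1}{71}\right) = - \frac{31484}{71}$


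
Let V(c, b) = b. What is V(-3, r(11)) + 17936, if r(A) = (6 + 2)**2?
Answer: 18000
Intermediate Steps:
r(A) = 64 (r(A) = 8**2 = 64)
V(-3, r(11)) + 17936 = 64 + 17936 = 18000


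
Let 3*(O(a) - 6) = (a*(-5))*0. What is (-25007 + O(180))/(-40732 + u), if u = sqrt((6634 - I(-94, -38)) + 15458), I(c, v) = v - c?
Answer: 254585183/414768447 + 25001*sqrt(5509)/829536894 ≈ 0.61604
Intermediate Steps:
O(a) = 6 (O(a) = 6 + ((a*(-5))*0)/3 = 6 + (-5*a*0)/3 = 6 + (1/3)*0 = 6 + 0 = 6)
u = 2*sqrt(5509) (u = sqrt((6634 - (-38 - 1*(-94))) + 15458) = sqrt((6634 - (-38 + 94)) + 15458) = sqrt((6634 - 1*56) + 15458) = sqrt((6634 - 56) + 15458) = sqrt(6578 + 15458) = sqrt(22036) = 2*sqrt(5509) ≈ 148.45)
(-25007 + O(180))/(-40732 + u) = (-25007 + 6)/(-40732 + 2*sqrt(5509)) = -25001/(-40732 + 2*sqrt(5509))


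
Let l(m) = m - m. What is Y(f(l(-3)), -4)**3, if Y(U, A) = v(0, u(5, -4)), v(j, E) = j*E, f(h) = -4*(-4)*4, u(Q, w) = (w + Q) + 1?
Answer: 0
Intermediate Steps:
l(m) = 0
u(Q, w) = 1 + Q + w (u(Q, w) = (Q + w) + 1 = 1 + Q + w)
f(h) = 64 (f(h) = 16*4 = 64)
v(j, E) = E*j
Y(U, A) = 0 (Y(U, A) = (1 + 5 - 4)*0 = 2*0 = 0)
Y(f(l(-3)), -4)**3 = 0**3 = 0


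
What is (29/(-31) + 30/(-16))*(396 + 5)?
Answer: -279497/248 ≈ -1127.0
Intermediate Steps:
(29/(-31) + 30/(-16))*(396 + 5) = (29*(-1/31) + 30*(-1/16))*401 = (-29/31 - 15/8)*401 = -697/248*401 = -279497/248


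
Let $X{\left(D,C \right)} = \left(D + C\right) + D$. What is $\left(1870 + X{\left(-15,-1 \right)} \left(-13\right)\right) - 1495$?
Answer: $778$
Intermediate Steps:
$X{\left(D,C \right)} = C + 2 D$ ($X{\left(D,C \right)} = \left(C + D\right) + D = C + 2 D$)
$\left(1870 + X{\left(-15,-1 \right)} \left(-13\right)\right) - 1495 = \left(1870 + \left(-1 + 2 \left(-15\right)\right) \left(-13\right)\right) - 1495 = \left(1870 + \left(-1 - 30\right) \left(-13\right)\right) - 1495 = \left(1870 - -403\right) - 1495 = \left(1870 + 403\right) - 1495 = 2273 - 1495 = 778$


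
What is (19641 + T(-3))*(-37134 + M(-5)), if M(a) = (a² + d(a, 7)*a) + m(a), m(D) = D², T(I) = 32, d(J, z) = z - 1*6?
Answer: -729651897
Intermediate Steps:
d(J, z) = -6 + z (d(J, z) = z - 6 = -6 + z)
M(a) = a + 2*a² (M(a) = (a² + (-6 + 7)*a) + a² = (a² + 1*a) + a² = (a² + a) + a² = (a + a²) + a² = a + 2*a²)
(19641 + T(-3))*(-37134 + M(-5)) = (19641 + 32)*(-37134 - 5*(1 + 2*(-5))) = 19673*(-37134 - 5*(1 - 10)) = 19673*(-37134 - 5*(-9)) = 19673*(-37134 + 45) = 19673*(-37089) = -729651897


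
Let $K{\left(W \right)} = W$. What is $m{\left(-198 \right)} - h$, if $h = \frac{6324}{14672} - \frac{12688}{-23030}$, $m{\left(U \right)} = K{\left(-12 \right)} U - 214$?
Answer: $\frac{13039280319}{6033860} \approx 2161.0$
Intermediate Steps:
$m{\left(U \right)} = -214 - 12 U$ ($m{\left(U \right)} = - 12 U - 214 = -214 - 12 U$)
$h = \frac{5925001}{6033860}$ ($h = 6324 \cdot \frac{1}{14672} - - \frac{6344}{11515} = \frac{1581}{3668} + \frac{6344}{11515} = \frac{5925001}{6033860} \approx 0.98196$)
$m{\left(-198 \right)} - h = \left(-214 - -2376\right) - \frac{5925001}{6033860} = \left(-214 + 2376\right) - \frac{5925001}{6033860} = 2162 - \frac{5925001}{6033860} = \frac{13039280319}{6033860}$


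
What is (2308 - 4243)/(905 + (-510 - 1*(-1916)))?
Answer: -1935/2311 ≈ -0.83730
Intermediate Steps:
(2308 - 4243)/(905 + (-510 - 1*(-1916))) = -1935/(905 + (-510 + 1916)) = -1935/(905 + 1406) = -1935/2311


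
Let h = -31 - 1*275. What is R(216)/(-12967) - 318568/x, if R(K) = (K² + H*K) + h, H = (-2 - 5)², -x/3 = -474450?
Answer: -42583940078/9228289725 ≈ -4.6145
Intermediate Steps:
x = 1423350 (x = -3*(-474450) = 1423350)
h = -306 (h = -31 - 275 = -306)
H = 49 (H = (-7)² = 49)
R(K) = -306 + K² + 49*K (R(K) = (K² + 49*K) - 306 = -306 + K² + 49*K)
R(216)/(-12967) - 318568/x = (-306 + 216² + 49*216)/(-12967) - 318568/1423350 = (-306 + 46656 + 10584)*(-1/12967) - 318568*1/1423350 = 56934*(-1/12967) - 159284/711675 = -56934/12967 - 159284/711675 = -42583940078/9228289725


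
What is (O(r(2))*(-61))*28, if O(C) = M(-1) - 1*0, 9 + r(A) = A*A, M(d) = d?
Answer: 1708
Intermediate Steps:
r(A) = -9 + A² (r(A) = -9 + A*A = -9 + A²)
O(C) = -1 (O(C) = -1 - 1*0 = -1 + 0 = -1)
(O(r(2))*(-61))*28 = -1*(-61)*28 = 61*28 = 1708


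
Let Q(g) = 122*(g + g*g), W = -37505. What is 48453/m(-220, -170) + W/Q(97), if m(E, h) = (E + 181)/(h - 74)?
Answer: 4570322406243/15076516 ≈ 3.0314e+5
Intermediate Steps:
Q(g) = 122*g + 122*g² (Q(g) = 122*(g + g²) = 122*g + 122*g²)
m(E, h) = (181 + E)/(-74 + h)
48453/m(-220, -170) + W/Q(97) = 48453/(((181 - 220)/(-74 - 170))) - 37505*1/(11834*(1 + 97)) = 48453/((-39/(-244))) - 37505/(122*97*98) = 48453/((-1/244*(-39))) - 37505/1159732 = 48453/(39/244) - 37505*1/1159732 = 48453*(244/39) - 37505/1159732 = 3940844/13 - 37505/1159732 = 4570322406243/15076516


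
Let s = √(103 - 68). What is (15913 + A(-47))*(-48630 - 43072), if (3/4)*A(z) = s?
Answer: -1459253926 - 366808*√35/3 ≈ -1.4600e+9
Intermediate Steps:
s = √35 ≈ 5.9161
A(z) = 4*√35/3
(15913 + A(-47))*(-48630 - 43072) = (15913 + 4*√35/3)*(-48630 - 43072) = (15913 + 4*√35/3)*(-91702) = -1459253926 - 366808*√35/3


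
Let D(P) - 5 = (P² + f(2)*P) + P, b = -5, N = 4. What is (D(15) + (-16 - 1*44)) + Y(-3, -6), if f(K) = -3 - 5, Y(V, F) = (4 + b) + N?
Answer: 68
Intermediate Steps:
Y(V, F) = 3 (Y(V, F) = (4 - 5) + 4 = -1 + 4 = 3)
f(K) = -8
D(P) = 5 + P² - 7*P (D(P) = 5 + ((P² - 8*P) + P) = 5 + (P² - 7*P) = 5 + P² - 7*P)
(D(15) + (-16 - 1*44)) + Y(-3, -6) = ((5 + 15² - 7*15) + (-16 - 1*44)) + 3 = ((5 + 225 - 105) + (-16 - 44)) + 3 = (125 - 60) + 3 = 65 + 3 = 68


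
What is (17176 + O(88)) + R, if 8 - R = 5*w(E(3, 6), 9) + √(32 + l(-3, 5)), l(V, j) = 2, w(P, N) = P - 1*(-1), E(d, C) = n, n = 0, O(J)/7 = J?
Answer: 17795 - √34 ≈ 17789.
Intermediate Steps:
O(J) = 7*J
E(d, C) = 0
w(P, N) = 1 + P (w(P, N) = P + 1 = 1 + P)
R = 3 - √34 (R = 8 - (5*(1 + 0) + √(32 + 2)) = 8 - (5*1 + √34) = 8 - (5 + √34) = 8 + (-5 - √34) = 3 - √34 ≈ -2.8310)
(17176 + O(88)) + R = (17176 + 7*88) + (3 - √34) = (17176 + 616) + (3 - √34) = 17792 + (3 - √34) = 17795 - √34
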